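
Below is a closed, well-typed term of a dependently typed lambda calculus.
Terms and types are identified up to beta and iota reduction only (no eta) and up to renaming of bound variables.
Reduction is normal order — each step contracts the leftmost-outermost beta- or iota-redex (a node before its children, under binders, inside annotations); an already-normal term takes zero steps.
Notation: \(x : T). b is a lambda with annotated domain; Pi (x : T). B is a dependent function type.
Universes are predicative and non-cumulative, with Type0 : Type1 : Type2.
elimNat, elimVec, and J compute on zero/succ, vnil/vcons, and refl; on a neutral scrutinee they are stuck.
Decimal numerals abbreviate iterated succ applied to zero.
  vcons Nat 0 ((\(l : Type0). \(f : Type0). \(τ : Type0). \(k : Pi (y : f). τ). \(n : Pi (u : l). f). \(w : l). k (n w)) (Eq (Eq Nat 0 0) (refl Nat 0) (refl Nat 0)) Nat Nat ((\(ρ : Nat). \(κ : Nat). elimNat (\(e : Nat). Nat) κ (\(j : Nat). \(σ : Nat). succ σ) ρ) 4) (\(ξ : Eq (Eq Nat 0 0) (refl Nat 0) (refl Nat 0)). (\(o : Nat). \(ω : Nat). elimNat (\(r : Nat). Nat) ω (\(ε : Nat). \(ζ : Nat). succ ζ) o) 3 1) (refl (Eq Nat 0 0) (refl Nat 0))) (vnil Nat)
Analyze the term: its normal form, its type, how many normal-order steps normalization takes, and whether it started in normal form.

reduced normal form:
  vcons Nat 0 8 (vnil Nat)
inferred type:
  Vec Nat 1
steps to reach normal form (normal order): 34
term was already normal: no
first redex: a beta-redex


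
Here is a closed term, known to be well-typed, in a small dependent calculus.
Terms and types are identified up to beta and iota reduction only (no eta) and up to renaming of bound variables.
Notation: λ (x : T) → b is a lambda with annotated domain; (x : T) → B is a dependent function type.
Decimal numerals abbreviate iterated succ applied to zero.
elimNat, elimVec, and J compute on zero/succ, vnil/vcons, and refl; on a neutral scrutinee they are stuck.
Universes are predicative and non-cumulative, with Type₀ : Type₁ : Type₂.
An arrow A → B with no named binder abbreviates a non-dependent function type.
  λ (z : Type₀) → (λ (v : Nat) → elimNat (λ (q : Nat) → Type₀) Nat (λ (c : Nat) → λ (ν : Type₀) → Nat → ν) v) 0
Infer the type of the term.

type:
  Type₀ → Type₀


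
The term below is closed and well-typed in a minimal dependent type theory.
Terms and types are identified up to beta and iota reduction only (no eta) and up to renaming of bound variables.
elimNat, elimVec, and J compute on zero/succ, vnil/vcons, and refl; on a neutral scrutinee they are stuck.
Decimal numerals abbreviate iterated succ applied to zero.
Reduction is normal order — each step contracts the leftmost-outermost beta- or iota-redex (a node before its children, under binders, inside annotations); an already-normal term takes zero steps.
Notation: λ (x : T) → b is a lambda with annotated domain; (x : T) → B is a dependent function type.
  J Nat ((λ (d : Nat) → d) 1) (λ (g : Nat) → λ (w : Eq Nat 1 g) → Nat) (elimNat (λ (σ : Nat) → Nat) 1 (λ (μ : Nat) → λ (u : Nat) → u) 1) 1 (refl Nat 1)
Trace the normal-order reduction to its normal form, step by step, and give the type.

normal-order reduction sequence:
  J Nat ((λ (d : Nat) → d) 1) (λ (g : Nat) → λ (w : Eq Nat 1 g) → Nat) (elimNat (λ (σ : Nat) → Nat) 1 (λ (μ : Nat) → λ (u : Nat) → u) 1) 1 (refl Nat 1)
  ~> elimNat (λ (d : Nat) → Nat) 1 (λ (g : Nat) → λ (w : Nat) → w) 1
  ~> (λ (d : Nat) → λ (g : Nat) → g) 0 (elimNat (λ (w : Nat) → Nat) 1 (λ (σ : Nat) → λ (μ : Nat) → μ) 0)
  ~> (λ (d : Nat) → d) (elimNat (λ (g : Nat) → Nat) 1 (λ (w : Nat) → λ (σ : Nat) → σ) 0)
  ~> elimNat (λ (d : Nat) → Nat) 1 (λ (g : Nat) → λ (w : Nat) → w) 0
  ~> 1
inferred type:
  Nat


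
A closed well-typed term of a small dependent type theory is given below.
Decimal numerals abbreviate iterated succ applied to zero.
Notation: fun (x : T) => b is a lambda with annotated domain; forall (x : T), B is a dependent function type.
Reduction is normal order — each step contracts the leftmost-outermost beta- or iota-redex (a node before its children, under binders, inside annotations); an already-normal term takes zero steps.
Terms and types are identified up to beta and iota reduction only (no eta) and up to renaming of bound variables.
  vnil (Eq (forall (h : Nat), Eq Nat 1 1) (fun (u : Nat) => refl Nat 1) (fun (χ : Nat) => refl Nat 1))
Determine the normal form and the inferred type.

resulting normal form:
  vnil (Eq (forall (h : Nat), Eq Nat 1 1) (fun (u : Nat) => refl Nat 1) (fun (χ : Nat) => refl Nat 1))
type:
  Vec (Eq (forall (h : Nat), Eq Nat 1 1) (fun (u : Nat) => refl Nat 1) (fun (χ : Nat) => refl Nat 1)) 0
observation: no redex remains anywhere in the term; it is its own normal form.


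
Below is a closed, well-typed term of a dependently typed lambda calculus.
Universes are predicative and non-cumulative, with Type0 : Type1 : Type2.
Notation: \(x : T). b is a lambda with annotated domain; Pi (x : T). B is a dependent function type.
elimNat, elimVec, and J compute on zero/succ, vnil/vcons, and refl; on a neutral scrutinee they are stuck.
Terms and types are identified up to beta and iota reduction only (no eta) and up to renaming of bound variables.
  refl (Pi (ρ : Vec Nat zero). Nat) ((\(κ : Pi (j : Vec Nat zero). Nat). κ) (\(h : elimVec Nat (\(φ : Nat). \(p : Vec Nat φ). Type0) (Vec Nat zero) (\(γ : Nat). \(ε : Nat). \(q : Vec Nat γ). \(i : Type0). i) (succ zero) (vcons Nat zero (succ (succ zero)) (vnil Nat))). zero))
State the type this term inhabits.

inferred type:
  Eq (Pi (ρ : Vec Nat zero). Nat) (\(κ : Vec Nat zero). zero) (\(j : Vec Nat zero). zero)


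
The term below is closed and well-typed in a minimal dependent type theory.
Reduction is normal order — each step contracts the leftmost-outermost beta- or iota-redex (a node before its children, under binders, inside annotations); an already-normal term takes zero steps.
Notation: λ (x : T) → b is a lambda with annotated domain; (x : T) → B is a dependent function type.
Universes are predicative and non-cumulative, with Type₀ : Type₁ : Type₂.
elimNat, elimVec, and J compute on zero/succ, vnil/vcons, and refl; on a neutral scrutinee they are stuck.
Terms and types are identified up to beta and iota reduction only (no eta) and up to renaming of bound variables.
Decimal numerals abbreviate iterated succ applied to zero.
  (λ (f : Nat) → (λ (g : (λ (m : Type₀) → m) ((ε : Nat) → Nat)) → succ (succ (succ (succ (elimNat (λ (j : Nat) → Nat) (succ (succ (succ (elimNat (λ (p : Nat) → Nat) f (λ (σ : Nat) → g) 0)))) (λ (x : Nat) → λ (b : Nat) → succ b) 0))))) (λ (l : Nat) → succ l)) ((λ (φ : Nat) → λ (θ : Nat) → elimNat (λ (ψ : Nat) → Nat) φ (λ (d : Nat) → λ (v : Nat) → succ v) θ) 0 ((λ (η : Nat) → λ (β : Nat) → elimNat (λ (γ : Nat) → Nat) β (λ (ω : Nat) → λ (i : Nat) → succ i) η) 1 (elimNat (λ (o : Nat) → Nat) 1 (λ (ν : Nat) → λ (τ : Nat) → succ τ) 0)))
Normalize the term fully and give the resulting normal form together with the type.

resulting normal form:
  9
type:
  Nat


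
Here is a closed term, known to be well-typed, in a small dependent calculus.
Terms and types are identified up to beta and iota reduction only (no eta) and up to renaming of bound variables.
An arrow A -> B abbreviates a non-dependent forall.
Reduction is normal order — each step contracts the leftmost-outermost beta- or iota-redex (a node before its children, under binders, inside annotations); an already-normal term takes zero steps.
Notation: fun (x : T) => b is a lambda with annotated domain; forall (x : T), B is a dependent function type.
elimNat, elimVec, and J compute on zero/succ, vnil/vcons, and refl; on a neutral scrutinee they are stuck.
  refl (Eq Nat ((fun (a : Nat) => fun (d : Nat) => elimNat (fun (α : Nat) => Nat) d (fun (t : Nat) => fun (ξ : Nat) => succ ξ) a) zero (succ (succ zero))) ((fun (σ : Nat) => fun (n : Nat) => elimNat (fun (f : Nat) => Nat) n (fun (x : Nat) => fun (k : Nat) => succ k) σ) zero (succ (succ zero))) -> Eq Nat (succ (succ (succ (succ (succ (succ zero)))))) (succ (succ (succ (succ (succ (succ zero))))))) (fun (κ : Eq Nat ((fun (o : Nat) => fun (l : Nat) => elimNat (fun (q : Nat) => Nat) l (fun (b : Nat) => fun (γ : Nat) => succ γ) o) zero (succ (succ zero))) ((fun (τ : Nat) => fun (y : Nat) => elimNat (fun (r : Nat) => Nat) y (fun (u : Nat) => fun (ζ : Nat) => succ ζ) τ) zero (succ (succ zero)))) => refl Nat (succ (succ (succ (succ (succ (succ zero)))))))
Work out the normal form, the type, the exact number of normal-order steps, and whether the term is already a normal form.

normal form:
  refl (Eq Nat (succ (succ zero)) (succ (succ zero)) -> Eq Nat (succ (succ (succ (succ (succ (succ zero)))))) (succ (succ (succ (succ (succ (succ zero))))))) (fun (a : Eq Nat (succ (succ zero)) (succ (succ zero))) => refl Nat (succ (succ (succ (succ (succ (succ zero)))))))
inferred type:
  Eq (Eq Nat (succ (succ zero)) (succ (succ zero)) -> Eq Nat (succ (succ (succ (succ (succ (succ zero)))))) (succ (succ (succ (succ (succ (succ zero))))))) (fun (a : Eq Nat (succ (succ zero)) (succ (succ zero))) => refl Nat (succ (succ (succ (succ (succ (succ zero))))))) (fun (d : Eq Nat (succ (succ zero)) (succ (succ zero))) => refl Nat (succ (succ (succ (succ (succ (succ zero)))))))
steps to reach normal form (normal order): 12
term was already normal: no
first redex: a beta-redex


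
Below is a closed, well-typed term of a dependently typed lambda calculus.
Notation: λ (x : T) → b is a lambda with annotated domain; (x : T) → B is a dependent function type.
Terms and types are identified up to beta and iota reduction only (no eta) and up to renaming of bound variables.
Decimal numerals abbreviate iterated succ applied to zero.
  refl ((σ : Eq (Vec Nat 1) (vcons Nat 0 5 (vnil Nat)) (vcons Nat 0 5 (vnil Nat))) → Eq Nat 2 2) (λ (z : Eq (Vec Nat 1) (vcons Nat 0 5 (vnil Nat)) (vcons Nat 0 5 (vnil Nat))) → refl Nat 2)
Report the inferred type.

the term's type:
  Eq ((σ : Eq (Vec Nat 1) (vcons Nat 0 5 (vnil Nat)) (vcons Nat 0 5 (vnil Nat))) → Eq Nat 2 2) (λ (z : Eq (Vec Nat 1) (vcons Nat 0 5 (vnil Nat)) (vcons Nat 0 5 (vnil Nat))) → refl Nat 2) (λ (ω : Eq (Vec Nat 1) (vcons Nat 0 5 (vnil Nat)) (vcons Nat 0 5 (vnil Nat))) → refl Nat 2)


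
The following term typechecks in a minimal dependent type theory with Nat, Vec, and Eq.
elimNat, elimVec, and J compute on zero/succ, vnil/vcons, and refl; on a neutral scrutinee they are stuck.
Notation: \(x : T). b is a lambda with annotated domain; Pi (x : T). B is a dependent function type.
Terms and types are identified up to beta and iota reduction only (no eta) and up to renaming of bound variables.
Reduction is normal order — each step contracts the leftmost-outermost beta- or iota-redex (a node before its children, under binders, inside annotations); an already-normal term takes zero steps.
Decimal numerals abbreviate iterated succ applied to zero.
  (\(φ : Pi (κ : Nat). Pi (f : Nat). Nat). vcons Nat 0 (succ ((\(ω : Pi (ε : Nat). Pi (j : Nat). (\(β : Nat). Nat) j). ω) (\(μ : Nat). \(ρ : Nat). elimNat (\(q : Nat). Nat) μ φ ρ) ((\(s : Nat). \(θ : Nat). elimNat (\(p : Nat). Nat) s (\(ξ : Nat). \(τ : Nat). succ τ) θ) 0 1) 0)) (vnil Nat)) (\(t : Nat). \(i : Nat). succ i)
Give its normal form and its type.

reduced normal form:
  vcons Nat 0 2 (vnil Nat)
the term's type:
  Vec Nat 1
observation: 11 normal-order steps separate the term from its normal form.


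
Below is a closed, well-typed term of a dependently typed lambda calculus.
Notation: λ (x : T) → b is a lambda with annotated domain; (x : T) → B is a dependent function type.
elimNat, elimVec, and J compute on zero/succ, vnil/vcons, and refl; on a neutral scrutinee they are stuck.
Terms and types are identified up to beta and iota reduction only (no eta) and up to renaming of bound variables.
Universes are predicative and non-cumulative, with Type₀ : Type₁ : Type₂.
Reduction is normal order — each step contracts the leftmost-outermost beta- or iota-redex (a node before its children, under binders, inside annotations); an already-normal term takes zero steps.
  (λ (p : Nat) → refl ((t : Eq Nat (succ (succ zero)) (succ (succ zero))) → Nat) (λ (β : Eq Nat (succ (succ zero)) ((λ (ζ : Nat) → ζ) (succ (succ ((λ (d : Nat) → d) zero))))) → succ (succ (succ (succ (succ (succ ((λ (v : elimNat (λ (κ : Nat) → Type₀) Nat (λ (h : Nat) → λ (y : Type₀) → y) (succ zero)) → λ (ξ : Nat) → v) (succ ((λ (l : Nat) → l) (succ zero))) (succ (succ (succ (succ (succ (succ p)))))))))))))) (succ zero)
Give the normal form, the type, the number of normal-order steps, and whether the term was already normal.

resulting normal form:
  refl ((p : Eq Nat (succ (succ zero)) (succ (succ zero))) → Nat) (λ (t : Eq Nat (succ (succ zero)) (succ (succ zero))) → succ (succ (succ (succ (succ (succ (succ (succ zero))))))))
inferred type:
  Eq ((p : Eq Nat (succ (succ zero)) (succ (succ zero))) → Nat) (λ (t : Eq Nat (succ (succ zero)) (succ (succ zero))) → succ (succ (succ (succ (succ (succ (succ (succ zero)))))))) (λ (β : Eq Nat (succ (succ zero)) (succ (succ zero))) → succ (succ (succ (succ (succ (succ (succ (succ zero))))))))
normal-order step count: 6
term was already normal: no
first redex: a beta-redex


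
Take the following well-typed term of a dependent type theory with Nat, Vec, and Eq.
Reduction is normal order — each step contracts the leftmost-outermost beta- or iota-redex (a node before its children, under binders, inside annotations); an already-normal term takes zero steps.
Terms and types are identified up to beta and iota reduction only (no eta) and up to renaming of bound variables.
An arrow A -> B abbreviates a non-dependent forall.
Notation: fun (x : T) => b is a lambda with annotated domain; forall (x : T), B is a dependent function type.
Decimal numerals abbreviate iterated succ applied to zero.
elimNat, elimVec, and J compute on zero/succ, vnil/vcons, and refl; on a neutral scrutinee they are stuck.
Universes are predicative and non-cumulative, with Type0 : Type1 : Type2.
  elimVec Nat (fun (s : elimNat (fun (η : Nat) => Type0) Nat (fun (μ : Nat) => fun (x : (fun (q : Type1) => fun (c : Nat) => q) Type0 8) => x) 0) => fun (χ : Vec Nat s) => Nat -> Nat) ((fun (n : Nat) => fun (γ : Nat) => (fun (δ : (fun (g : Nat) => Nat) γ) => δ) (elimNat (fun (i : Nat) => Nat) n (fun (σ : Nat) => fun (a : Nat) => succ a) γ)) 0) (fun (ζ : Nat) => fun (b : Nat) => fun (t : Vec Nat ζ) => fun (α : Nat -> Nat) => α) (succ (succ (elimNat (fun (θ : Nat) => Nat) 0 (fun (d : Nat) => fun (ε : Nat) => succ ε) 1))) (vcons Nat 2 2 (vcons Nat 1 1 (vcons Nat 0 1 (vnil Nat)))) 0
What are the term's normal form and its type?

normal form:
  0
type:
  Nat
observation: 20 normal-order steps separate the term from its normal form.


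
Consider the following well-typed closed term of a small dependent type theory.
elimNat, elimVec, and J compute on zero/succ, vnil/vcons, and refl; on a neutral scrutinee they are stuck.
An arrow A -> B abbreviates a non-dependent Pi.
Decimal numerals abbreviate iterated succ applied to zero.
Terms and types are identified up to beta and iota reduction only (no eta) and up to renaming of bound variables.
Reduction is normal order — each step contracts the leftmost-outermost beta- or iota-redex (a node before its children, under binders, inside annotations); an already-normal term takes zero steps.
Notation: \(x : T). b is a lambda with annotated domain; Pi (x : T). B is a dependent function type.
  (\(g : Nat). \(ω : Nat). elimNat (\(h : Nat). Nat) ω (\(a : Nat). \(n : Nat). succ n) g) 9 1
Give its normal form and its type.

resulting normal form:
  10
type:
  Nat
observation: reduction starts at a beta-redex, and 30 normal-order steps reach the normal form.


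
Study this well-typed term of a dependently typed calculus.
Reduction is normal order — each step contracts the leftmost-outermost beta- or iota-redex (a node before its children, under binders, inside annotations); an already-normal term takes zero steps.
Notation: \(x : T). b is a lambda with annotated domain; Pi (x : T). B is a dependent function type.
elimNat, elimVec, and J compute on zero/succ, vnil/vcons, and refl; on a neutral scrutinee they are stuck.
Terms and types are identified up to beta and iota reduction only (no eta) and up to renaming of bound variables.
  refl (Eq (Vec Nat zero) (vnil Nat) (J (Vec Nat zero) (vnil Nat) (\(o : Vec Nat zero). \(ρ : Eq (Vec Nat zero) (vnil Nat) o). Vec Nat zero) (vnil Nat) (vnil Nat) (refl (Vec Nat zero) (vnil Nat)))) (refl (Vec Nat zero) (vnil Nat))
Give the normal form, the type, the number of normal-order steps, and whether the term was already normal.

resulting normal form:
  refl (Eq (Vec Nat zero) (vnil Nat) (vnil Nat)) (refl (Vec Nat zero) (vnil Nat))
the term's type:
  Eq (Eq (Vec Nat zero) (vnil Nat) (vnil Nat)) (refl (Vec Nat zero) (vnil Nat)) (refl (Vec Nat zero) (vnil Nat))
reduction steps (normal order): 1
started in normal form: no
first contracted redex: a J iota-redex


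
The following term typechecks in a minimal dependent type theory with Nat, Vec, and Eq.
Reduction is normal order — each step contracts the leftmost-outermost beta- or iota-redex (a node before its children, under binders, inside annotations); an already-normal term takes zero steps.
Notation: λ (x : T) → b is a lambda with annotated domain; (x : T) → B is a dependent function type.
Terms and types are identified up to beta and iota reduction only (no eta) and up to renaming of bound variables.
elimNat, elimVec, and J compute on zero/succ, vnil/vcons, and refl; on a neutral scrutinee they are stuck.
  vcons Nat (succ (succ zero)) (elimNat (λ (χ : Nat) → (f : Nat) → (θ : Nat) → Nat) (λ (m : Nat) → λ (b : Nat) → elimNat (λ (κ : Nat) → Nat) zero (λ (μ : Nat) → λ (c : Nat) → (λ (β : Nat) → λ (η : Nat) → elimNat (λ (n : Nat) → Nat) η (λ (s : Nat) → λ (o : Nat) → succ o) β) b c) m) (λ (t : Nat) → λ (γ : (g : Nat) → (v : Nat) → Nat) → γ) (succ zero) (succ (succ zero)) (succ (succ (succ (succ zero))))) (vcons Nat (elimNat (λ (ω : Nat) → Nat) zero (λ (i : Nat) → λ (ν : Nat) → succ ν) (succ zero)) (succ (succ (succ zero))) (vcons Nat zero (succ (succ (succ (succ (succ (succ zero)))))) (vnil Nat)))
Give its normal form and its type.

resulting normal form:
  vcons Nat (succ (succ zero)) (succ (succ (succ (succ (succ (succ (succ (succ zero)))))))) (vcons Nat (succ zero) (succ (succ (succ zero))) (vcons Nat zero (succ (succ (succ (succ (succ (succ zero)))))) (vnil Nat)))
type:
  Vec Nat (succ (succ (succ zero)))


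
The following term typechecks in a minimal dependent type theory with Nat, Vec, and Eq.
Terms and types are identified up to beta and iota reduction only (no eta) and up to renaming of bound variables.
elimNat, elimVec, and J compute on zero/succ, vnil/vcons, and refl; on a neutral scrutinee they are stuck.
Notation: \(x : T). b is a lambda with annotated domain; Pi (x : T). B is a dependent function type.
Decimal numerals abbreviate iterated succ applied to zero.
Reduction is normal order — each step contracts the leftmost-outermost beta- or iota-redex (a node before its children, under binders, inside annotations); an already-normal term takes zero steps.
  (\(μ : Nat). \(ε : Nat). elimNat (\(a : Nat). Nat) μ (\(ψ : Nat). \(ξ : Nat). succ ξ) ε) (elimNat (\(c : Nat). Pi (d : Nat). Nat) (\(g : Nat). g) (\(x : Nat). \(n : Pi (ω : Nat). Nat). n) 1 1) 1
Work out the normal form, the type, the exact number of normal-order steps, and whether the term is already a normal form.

resulting normal form:
  2
type:
  Nat
reduction steps (normal order): 11
term was already normal: no
first redex: a beta-redex


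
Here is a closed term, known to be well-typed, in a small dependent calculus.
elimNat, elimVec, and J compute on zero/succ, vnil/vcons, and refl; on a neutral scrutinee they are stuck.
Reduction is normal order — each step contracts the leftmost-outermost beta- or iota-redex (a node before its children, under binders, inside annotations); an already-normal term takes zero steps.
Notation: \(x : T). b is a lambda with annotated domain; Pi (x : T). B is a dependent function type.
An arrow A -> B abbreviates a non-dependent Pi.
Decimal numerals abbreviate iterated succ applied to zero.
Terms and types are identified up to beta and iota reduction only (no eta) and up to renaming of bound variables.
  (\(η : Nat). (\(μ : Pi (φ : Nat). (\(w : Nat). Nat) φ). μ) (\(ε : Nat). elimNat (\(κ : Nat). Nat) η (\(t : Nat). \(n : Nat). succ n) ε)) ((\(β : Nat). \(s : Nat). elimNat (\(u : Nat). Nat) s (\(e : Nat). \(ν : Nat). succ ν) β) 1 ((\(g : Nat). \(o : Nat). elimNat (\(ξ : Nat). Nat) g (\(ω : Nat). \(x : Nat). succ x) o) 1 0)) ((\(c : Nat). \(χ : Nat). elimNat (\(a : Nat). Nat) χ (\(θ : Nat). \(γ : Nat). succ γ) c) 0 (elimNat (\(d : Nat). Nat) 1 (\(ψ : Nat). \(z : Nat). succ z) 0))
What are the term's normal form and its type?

normal form:
  3
inferred type:
  Nat
observation: the term reaches its normal form after 20 normal-order steps.


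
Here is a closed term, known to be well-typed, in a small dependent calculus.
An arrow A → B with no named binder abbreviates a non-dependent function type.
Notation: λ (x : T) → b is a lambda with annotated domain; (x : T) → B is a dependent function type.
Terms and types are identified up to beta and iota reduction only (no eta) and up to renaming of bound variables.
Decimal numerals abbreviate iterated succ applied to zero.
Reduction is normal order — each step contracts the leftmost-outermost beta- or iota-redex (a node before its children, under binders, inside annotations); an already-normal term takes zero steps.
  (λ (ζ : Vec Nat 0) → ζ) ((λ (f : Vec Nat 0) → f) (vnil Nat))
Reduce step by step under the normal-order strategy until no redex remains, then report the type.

reduction (normal order):
  (λ (ζ : Vec Nat 0) → ζ) ((λ (f : Vec Nat 0) → f) (vnil Nat))
  ~> (λ (ζ : Vec Nat 0) → ζ) (vnil Nat)
  ~> vnil Nat
type:
  Vec Nat 0


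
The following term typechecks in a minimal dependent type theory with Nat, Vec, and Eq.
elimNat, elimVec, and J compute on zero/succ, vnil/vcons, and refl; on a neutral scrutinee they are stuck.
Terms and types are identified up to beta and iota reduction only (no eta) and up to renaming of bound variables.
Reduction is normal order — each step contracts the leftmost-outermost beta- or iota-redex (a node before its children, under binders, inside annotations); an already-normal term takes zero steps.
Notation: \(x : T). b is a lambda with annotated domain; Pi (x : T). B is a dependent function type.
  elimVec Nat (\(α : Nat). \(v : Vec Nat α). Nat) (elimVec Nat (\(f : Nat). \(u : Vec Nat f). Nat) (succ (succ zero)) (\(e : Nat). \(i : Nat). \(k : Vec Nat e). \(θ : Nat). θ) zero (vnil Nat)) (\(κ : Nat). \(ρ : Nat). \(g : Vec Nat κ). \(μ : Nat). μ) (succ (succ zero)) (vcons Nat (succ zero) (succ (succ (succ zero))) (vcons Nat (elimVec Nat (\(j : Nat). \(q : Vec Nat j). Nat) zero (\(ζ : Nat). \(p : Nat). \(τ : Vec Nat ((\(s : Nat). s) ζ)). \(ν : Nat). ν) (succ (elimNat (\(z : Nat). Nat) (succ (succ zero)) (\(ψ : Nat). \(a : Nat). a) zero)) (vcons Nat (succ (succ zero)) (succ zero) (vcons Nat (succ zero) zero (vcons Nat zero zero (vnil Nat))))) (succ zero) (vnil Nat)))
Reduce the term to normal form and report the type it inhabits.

normal form:
  succ (succ zero)
type:
  Nat
observation: 12 normal-order steps normalize the term, beginning with an elimVec iota-redex.


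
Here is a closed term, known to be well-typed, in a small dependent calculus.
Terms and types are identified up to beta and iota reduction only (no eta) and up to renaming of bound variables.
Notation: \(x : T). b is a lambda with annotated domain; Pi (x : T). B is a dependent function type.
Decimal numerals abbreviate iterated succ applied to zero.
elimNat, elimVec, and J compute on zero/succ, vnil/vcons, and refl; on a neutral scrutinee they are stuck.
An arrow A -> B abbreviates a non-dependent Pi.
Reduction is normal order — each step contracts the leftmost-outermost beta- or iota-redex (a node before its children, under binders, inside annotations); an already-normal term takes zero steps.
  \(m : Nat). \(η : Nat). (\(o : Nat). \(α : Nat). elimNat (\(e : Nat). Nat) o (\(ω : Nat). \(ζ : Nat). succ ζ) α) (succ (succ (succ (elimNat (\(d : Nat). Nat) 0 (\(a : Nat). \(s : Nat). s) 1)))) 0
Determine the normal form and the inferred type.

reduced normal form:
  \(m : Nat). \(η : Nat). 3
inferred type:
  Nat -> Nat -> Nat
observation: normalization takes exactly 7 steps under the normal-order strategy.


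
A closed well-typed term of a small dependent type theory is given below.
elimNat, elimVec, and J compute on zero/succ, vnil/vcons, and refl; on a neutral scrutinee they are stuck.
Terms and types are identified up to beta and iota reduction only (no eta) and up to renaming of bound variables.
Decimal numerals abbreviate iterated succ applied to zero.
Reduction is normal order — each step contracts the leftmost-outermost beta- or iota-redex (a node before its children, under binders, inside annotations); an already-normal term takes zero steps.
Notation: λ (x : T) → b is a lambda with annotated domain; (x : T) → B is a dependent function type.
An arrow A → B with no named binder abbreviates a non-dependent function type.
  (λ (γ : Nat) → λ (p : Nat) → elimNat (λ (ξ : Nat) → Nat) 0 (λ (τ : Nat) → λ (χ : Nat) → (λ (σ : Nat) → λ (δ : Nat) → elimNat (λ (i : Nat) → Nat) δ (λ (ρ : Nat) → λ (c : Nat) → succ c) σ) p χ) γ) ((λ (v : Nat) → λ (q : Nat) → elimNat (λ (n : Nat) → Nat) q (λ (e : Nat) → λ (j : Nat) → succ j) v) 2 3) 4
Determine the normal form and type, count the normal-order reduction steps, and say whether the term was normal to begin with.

normal form:
  20
inferred type:
  Nat
reduction steps (normal order): 42
started in normal form: no
first contracted redex: a beta-redex


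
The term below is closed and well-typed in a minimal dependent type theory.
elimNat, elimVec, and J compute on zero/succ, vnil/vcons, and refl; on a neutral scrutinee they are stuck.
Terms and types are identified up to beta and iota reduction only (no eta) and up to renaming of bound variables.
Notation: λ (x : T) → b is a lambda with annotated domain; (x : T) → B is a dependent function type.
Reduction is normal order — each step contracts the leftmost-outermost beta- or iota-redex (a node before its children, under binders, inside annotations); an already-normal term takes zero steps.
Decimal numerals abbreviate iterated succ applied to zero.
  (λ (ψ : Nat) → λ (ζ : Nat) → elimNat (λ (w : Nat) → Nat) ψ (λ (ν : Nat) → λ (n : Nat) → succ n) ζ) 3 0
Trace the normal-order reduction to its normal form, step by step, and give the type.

normal-order reduction sequence:
  (λ (ψ : Nat) → λ (ζ : Nat) → elimNat (λ (w : Nat) → Nat) ψ (λ (ν : Nat) → λ (n : Nat) → succ n) ζ) 3 0
  ~> (λ (ψ : Nat) → elimNat (λ (ζ : Nat) → Nat) 3 (λ (w : Nat) → λ (ν : Nat) → succ ν) ψ) 0
  ~> elimNat (λ (ψ : Nat) → Nat) 3 (λ (ζ : Nat) → λ (w : Nat) → succ w) 0
  ~> 3
inferred type:
  Nat


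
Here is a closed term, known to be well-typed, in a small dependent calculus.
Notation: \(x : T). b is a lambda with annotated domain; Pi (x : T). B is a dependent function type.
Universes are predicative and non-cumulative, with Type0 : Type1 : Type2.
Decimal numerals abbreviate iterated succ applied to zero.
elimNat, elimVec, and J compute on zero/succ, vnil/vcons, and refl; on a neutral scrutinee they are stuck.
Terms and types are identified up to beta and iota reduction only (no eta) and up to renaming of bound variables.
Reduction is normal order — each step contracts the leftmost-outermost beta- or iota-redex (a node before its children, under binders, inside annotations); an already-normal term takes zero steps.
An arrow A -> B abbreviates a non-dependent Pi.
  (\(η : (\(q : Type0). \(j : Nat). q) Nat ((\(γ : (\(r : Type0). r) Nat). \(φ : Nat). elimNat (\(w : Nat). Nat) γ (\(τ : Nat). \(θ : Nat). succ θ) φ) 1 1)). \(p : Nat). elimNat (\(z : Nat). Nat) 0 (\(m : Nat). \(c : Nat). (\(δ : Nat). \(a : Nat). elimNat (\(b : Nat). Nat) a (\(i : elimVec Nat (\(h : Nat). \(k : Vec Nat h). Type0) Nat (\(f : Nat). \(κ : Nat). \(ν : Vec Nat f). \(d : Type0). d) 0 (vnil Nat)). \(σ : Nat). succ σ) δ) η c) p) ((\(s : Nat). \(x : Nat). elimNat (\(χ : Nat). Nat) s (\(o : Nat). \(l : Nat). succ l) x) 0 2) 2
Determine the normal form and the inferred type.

normal form:
  4
inferred type:
  Nat


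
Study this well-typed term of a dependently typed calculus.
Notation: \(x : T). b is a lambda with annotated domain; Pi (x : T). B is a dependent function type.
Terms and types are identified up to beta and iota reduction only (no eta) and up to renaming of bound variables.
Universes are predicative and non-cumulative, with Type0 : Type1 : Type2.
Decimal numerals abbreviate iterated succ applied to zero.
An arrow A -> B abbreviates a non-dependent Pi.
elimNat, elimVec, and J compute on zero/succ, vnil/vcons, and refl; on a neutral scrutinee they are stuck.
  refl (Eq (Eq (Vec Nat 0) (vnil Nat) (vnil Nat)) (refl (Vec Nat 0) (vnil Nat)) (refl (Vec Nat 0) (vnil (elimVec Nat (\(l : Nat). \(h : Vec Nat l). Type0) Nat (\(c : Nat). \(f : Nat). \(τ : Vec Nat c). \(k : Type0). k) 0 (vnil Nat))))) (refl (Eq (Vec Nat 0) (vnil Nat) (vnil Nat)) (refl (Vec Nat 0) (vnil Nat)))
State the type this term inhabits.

inferred type:
  Eq (Eq (Eq (Vec Nat 0) (vnil Nat) (vnil Nat)) (refl (Vec Nat 0) (vnil Nat)) (refl (Vec Nat 0) (vnil Nat))) (refl (Eq (Vec Nat 0) (vnil Nat) (vnil Nat)) (refl (Vec Nat 0) (vnil Nat))) (refl (Eq (Vec Nat 0) (vnil Nat) (vnil Nat)) (refl (Vec Nat 0) (vnil Nat)))


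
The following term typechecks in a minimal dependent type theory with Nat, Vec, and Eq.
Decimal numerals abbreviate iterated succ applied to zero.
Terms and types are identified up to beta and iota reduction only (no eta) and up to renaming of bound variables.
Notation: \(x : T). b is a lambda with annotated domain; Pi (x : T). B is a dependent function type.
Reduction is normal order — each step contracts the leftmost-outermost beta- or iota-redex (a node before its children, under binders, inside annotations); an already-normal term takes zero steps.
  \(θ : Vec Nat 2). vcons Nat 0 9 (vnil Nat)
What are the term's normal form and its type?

resulting normal form:
  \(θ : Vec Nat 2). vcons Nat 0 9 (vnil Nat)
inferred type:
  Pi (θ : Vec Nat 2). Vec Nat 1
observation: no redex remains anywhere in the term; it is its own normal form.


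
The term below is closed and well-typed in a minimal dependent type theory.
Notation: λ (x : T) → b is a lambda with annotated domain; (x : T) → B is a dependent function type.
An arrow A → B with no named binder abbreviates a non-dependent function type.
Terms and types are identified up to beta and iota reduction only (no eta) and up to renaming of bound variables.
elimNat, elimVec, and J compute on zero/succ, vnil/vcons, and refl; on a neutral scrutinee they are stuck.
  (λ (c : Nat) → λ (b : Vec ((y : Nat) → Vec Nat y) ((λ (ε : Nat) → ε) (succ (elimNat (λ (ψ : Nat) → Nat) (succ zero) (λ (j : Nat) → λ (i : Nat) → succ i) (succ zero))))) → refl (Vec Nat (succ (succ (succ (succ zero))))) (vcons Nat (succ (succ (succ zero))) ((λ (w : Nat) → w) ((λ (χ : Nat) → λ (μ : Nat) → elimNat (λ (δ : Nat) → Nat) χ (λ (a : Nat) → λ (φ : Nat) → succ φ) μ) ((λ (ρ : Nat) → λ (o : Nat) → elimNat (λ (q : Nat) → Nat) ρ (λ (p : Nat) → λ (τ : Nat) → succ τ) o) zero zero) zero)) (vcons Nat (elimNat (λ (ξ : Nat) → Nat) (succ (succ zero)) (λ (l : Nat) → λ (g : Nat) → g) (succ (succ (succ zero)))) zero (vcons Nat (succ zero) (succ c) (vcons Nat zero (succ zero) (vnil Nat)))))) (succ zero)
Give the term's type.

type:
  Vec ((c : Nat) → Vec Nat c) (succ (succ (succ zero))) → Eq (Vec Nat (succ (succ (succ (succ zero))))) (vcons Nat (succ (succ (succ zero))) zero (vcons Nat (succ (succ zero)) zero (vcons Nat (succ zero) (succ (succ zero)) (vcons Nat zero (succ zero) (vnil Nat))))) (vcons Nat (succ (succ (succ zero))) zero (vcons Nat (succ (succ zero)) zero (vcons Nat (succ zero) (succ (succ zero)) (vcons Nat zero (succ zero) (vnil Nat)))))


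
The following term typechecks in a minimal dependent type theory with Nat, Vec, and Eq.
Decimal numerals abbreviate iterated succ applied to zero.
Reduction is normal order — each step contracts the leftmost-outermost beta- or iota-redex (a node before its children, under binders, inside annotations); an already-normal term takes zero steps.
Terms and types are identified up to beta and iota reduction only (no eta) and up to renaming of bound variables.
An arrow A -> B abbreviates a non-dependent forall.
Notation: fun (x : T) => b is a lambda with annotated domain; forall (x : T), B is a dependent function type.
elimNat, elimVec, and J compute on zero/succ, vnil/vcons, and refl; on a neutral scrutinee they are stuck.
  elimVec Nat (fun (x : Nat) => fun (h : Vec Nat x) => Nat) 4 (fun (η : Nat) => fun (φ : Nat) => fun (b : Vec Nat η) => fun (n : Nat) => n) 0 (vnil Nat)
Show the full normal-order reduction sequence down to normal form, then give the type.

normal-order reduction:
  elimVec Nat (fun (x : Nat) => fun (h : Vec Nat x) => Nat) 4 (fun (η : Nat) => fun (φ : Nat) => fun (b : Vec Nat η) => fun (n : Nat) => n) 0 (vnil Nat)
  ~> 4
type:
  Nat


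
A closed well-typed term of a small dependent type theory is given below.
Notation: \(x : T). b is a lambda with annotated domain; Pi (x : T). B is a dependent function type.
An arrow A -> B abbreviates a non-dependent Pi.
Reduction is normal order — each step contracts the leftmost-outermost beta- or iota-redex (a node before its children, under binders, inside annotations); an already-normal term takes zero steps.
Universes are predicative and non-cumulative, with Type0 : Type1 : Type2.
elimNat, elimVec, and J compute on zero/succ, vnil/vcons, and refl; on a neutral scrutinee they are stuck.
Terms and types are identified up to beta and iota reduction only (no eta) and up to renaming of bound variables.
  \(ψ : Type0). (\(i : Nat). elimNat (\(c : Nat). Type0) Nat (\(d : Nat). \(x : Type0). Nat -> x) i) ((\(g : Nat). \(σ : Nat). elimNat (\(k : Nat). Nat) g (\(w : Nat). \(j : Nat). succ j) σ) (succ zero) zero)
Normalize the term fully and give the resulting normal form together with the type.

reduced normal form:
  \(ψ : Type0). Nat -> Nat
the term's type:
  Type0 -> Type0
observation: 8 normal-order steps normalize the term, beginning with a beta-redex.


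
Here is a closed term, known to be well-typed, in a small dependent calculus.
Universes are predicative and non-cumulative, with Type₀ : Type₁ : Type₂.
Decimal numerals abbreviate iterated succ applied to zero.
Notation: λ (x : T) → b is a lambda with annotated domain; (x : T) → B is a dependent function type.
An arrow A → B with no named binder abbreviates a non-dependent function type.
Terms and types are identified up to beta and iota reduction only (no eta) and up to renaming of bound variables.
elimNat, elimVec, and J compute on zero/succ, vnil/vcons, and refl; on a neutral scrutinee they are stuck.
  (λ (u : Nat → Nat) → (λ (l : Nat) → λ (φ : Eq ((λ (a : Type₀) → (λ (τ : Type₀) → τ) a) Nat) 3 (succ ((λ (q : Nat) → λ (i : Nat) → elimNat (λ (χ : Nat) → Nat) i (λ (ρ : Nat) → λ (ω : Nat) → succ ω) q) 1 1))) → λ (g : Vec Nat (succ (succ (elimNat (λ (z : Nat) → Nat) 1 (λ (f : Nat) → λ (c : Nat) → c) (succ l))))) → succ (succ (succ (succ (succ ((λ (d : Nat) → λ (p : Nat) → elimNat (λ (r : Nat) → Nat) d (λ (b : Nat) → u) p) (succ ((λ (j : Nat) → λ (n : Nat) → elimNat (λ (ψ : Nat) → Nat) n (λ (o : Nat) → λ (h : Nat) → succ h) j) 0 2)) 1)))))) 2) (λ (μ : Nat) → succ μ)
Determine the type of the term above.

the term's type:
  Eq Nat 3 3 → Vec Nat 3 → Nat


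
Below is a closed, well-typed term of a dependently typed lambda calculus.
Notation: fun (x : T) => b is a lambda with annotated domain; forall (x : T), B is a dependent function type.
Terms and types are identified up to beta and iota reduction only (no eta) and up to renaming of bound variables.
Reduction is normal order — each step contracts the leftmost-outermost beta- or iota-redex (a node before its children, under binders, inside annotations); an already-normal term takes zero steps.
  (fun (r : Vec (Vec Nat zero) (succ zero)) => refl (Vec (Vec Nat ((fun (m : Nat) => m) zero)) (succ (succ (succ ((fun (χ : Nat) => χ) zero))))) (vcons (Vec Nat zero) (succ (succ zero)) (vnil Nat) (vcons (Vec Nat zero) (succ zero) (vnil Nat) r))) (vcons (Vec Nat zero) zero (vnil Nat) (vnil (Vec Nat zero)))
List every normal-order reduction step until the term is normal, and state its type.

reduction (normal order):
  (fun (r : Vec (Vec Nat zero) (succ zero)) => refl (Vec (Vec Nat ((fun (m : Nat) => m) zero)) (succ (succ (succ ((fun (χ : Nat) => χ) zero))))) (vcons (Vec Nat zero) (succ (succ zero)) (vnil Nat) (vcons (Vec Nat zero) (succ zero) (vnil Nat) r))) (vcons (Vec Nat zero) zero (vnil Nat) (vnil (Vec Nat zero)))
  ~> refl (Vec (Vec Nat ((fun (r : Nat) => r) zero)) (succ (succ (succ ((fun (m : Nat) => m) zero))))) (vcons (Vec Nat zero) (succ (succ zero)) (vnil Nat) (vcons (Vec Nat zero) (succ zero) (vnil Nat) (vcons (Vec Nat zero) zero (vnil Nat) (vnil (Vec Nat zero)))))
  ~> refl (Vec (Vec Nat zero) (succ (succ (succ ((fun (r : Nat) => r) zero))))) (vcons (Vec Nat zero) (succ (succ zero)) (vnil Nat) (vcons (Vec Nat zero) (succ zero) (vnil Nat) (vcons (Vec Nat zero) zero (vnil Nat) (vnil (Vec Nat zero)))))
  ~> refl (Vec (Vec Nat zero) (succ (succ (succ zero)))) (vcons (Vec Nat zero) (succ (succ zero)) (vnil Nat) (vcons (Vec Nat zero) (succ zero) (vnil Nat) (vcons (Vec Nat zero) zero (vnil Nat) (vnil (Vec Nat zero)))))
the term's type:
  Eq (Vec (Vec Nat zero) (succ (succ (succ zero)))) (vcons (Vec Nat zero) (succ (succ zero)) (vnil Nat) (vcons (Vec Nat zero) (succ zero) (vnil Nat) (vcons (Vec Nat zero) zero (vnil Nat) (vnil (Vec Nat zero))))) (vcons (Vec Nat zero) (succ (succ zero)) (vnil Nat) (vcons (Vec Nat zero) (succ zero) (vnil Nat) (vcons (Vec Nat zero) zero (vnil Nat) (vnil (Vec Nat zero)))))


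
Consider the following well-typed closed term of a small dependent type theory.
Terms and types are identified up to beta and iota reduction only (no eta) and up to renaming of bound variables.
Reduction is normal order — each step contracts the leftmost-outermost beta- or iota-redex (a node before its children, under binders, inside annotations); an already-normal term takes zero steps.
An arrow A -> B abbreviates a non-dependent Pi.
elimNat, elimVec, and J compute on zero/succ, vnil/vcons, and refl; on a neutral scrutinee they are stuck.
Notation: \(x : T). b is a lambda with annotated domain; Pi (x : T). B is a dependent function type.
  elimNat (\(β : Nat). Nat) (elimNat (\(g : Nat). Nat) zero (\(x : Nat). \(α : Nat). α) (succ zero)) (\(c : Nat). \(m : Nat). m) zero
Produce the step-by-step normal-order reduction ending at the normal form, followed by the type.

normal-order reduction sequence:
  elimNat (\(β : Nat). Nat) (elimNat (\(g : Nat). Nat) zero (\(x : Nat). \(α : Nat). α) (succ zero)) (\(c : Nat). \(m : Nat). m) zero
  ~> elimNat (\(β : Nat). Nat) zero (\(g : Nat). \(x : Nat). x) (succ zero)
  ~> (\(β : Nat). \(g : Nat). g) zero (elimNat (\(x : Nat). Nat) zero (\(α : Nat). \(c : Nat). c) zero)
  ~> (\(β : Nat). β) (elimNat (\(g : Nat). Nat) zero (\(x : Nat). \(α : Nat). α) zero)
  ~> elimNat (\(β : Nat). Nat) zero (\(g : Nat). \(x : Nat). x) zero
  ~> zero
inferred type:
  Nat


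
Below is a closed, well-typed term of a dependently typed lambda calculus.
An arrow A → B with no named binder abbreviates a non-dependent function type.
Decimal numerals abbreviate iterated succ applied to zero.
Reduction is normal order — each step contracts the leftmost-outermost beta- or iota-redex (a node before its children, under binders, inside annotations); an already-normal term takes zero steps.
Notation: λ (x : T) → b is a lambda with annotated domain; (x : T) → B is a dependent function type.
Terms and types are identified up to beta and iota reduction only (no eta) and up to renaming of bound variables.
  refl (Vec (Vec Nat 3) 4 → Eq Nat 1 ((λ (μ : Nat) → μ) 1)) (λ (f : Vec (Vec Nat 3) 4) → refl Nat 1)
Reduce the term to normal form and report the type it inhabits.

normal form:
  refl (Vec (Vec Nat 3) 4 → Eq Nat 1 1) (λ (μ : Vec (Vec Nat 3) 4) → refl Nat 1)
inferred type:
  Eq (Vec (Vec Nat 3) 4 → Eq Nat 1 1) (λ (μ : Vec (Vec Nat 3) 4) → refl Nat 1) (λ (f : Vec (Vec Nat 3) 4) → refl Nat 1)
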